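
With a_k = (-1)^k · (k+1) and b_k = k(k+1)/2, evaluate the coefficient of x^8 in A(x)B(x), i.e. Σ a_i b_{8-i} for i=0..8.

This is [x^8] in the product of the two ordinary generating functions.
Σ = 1·36 − 2·28 + 3·21 − 4·15 + 5·10 − 6·6 + 7·3 − 8·1 + 9·0 = 10.

10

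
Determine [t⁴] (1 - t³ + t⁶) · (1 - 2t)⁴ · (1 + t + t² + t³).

(1 - t³ + t⁶) has coefficients 1,0,0,-1,0 for degrees 0…4.
(1 - 2t)⁴ has coefficients 1,-8,24,-32,16 for degrees 0…4.
Finally multiplying by (1 + t + t² + t³), the product of all factors after the first has coefficients 1,-7,17,-15,0 for degrees 0…4.
[t⁴] = 1·0 − 1·(-7) = 7.

7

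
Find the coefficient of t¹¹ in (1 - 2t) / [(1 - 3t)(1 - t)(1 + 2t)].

52052

Partial fractions give a closed form: a_n = (3/10)·3^n + (1/6)·1^n + (8/15)·(-2)^n.
At n = 11: a_11 = 52052.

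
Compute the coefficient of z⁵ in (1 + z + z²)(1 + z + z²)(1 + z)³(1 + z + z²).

48

(1 + z + z²) has coefficients 1,1,1 for degrees 0…2.
(1 + z + z²) has coefficients 1,1,1,0,0,0 for degrees 0…5.
Multiplying by (1 + z)³ gives running coefficients 1,4,7,7,4,1 for degrees 0…5.
Finally multiplying by (1 + z + z²), the product of all factors after the first has coefficients 1,5,12,18,18,12 for degrees 0…5.
[z⁵] = 1·12 + 1·18 + 1·18 = 48.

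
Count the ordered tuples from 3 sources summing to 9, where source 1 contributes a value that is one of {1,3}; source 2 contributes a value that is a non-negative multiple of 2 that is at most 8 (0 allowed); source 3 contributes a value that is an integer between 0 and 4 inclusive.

6

The generating function for the choices is (x + x^3)·(1 + x^2 + x^4 + x^6 + x^8)·(1 + x + x^2 + x^3 + x^4); the count is [x^9].
(x + x^3) has coefficients 0,1,0,1 for degrees 0…3.
(1 + x^2 + x^4 + x^6 + x^8) has coefficients 1,0,1,0,1,0,1,0,1,0 for degrees 0…9.
Finally multiplying by (1 + x + x^2 + x^3 + x^4), the product of all factors after the first has coefficients 1,1,2,2,3,2,3,2,3,2 for degrees 0…9.
[x^9] = 1·3 + 1·3 = 6.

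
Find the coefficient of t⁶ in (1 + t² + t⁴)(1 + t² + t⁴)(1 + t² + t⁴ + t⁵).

(1 + t² + t⁴) has coefficients 1,0,1,0,1 for degrees 0…4.
(1 + t² + t⁴) has coefficients 1,0,1,0,1,0,0 for degrees 0…6.
Finally multiplying by (1 + t² + t⁴ + t⁵), the product of all factors after the first has coefficients 1,0,2,0,3,1,2 for degrees 0…6.
[t⁶] = 1·2 + 1·3 + 1·2 = 7.

7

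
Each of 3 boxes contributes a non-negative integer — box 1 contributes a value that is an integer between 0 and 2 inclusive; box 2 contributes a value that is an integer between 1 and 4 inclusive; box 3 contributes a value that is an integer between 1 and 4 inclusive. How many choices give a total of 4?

6

The generating function for the choices is (1 + t + t²)·(t + t² + t³ + t⁴)·(t + t² + t³ + t⁴); the count is [t⁴].
(1 + t + t²) has coefficients 1,1,1 for degrees 0…2.
(t + t² + t³ + t⁴) has coefficients 0,1,1,1,1 for degrees 0…4.
Finally multiplying by (t + t² + t³ + t⁴), the product of all factors after the first has coefficients 0,0,1,2,3 for degrees 0…4.
[t⁴] = 1·3 + 1·2 + 1·1 = 6.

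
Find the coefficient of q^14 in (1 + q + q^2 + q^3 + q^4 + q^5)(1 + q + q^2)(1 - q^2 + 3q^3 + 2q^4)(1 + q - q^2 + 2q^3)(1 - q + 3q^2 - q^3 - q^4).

(1 + q + q^2 + q^3 + q^4 + q^5) has coefficients 1,1,1,1,1,1 for degrees 0…5.
(1 + q + q^2) has coefficients 1,1,1,0,0,0,0,0,0,0,0,0,0,0,0 for degrees 0…14.
Multiplying by (1 - q^2 + 3q^3 + 2q^4) gives running coefficients 1,1,0,2,4,5,2,0,0,0,0,0,0,0,0 for degrees 0…14.
Multiplying by (1 + q - q^2 + 2q^3) gives running coefficients 1,2,0,3,8,7,7,5,8,4,0,0,0,0,0 for degrees 0…14.
Finally multiplying by (1 - q + 3q^2 - q^3 - q^4), the product of all factors after the first has coefficients 1,1,1,8,2,6,21,8,9,-3,8,-1,-12,-4,0 for degrees 0…14.
[q^14] = 1·0 + 1·(-4) + 1·(-12) + 1·(-1) + 1·8 + 1·(-3) = -12.

-12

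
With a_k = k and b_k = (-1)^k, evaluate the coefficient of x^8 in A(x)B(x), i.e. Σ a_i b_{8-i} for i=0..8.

The convolution is the x^8 coefficient of A(x)B(x).
Σ = 0·1 + 1·(-1) + 2·1 + 3·(-1) + 4·1 + 5·(-1) + 6·1 + 7·(-1) + 8·1 = 4.

4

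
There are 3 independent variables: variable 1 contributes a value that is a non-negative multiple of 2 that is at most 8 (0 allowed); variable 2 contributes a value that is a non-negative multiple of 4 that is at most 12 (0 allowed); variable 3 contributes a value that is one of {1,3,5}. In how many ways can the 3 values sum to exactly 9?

7

The generating function for the choices is (1 + x^2 + x^4 + x^6 + x^8)·(1 + x^4 + x^8 + x^12)·(x + x^3 + x^5); the count is [x^9].
(1 + x^2 + x^4 + x^6 + x^8) has coefficients 1,0,1,0,1,0,1,0,1 for degrees 0…8.
(1 + x^4 + x^8 + x^12) has coefficients 1,0,0,0,1,0,0,0,1,0 for degrees 0…9.
Finally multiplying by (x + x^3 + x^5), the product of all factors after the first has coefficients 0,1,0,1,0,2,0,1,0,2 for degrees 0…9.
[x^9] = 1·2 + 1·1 + 1·2 + 1·1 + 1·1 = 7.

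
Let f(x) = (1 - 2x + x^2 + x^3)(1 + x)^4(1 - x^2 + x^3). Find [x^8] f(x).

(1 - 2x + x^2 + x^3) has coefficients 1,-2,1,1 for degrees 0…3.
(1 + x)^4 has coefficients 1,4,6,4,1,0,0,0,0 for degrees 0…8.
Finally multiplying by (1 - x^2 + x^3), the product of all factors after the first has coefficients 1,4,5,1,-1,2,3,1,0 for degrees 0…8.
[x^8] = 1·0 − 2·1 + 1·3 + 1·2 = 3.

3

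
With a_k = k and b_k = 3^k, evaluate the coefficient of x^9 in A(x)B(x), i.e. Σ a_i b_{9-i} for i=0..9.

This is [x^9] in the product of the two ordinary generating functions.
Σ = 0·19683 + 1·6561 + 2·2187 + 3·729 + 4·243 + 5·81 + 6·27 + 7·9 + 8·3 + 9·1 = 14757.

14757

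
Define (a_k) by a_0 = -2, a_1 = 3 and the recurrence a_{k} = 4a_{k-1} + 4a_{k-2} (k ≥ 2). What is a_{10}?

1635328

The ordinary generating function has denominator 1 - 4x - 4x^2.
Iterating the recurrence: a_0,…,a_{10} = -2, 3, 4, 28, 128, 624, 3008, 14528, 70144, 338688, 1635328.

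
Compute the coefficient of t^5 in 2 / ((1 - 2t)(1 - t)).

The denominator gives the recurrence a_n = 3a_(n−1) − 2a_(n−2) for n ≥ 2; the numerator fixes a_0 = 2, a_1 = 6.
Iterating: 2, 6, 14, 30, 62, 126, so a_5 = 126.

126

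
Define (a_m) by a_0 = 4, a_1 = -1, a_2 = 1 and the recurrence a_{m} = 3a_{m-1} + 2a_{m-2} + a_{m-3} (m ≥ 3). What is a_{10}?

37039

The ordinary generating function has denominator 1 - 3z - 2z^2 - z^3.
Iterating the recurrence: a_0,…,a_{10} = 4, -1, 1, 5, 16, 59, 214, 776, 2815, 10211, 37039.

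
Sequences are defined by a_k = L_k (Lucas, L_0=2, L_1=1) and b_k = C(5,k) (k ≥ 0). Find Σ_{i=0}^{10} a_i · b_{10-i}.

1364

Write out a_i and b_{10-i} for i = 0,…,10 and sum the products.
Σ = 2·0 + 1·0 + 3·0 + 4·0 + 7·0 + 11·1 + 18·5 + 29·10 + 47·10 + 76·5 + 123·1 = 1364.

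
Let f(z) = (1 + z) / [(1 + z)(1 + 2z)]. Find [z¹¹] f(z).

The denominator gives the recurrence a_n = −3a_(n−1) − 2a_(n−2) for n ≥ 2; the numerator fixes a_0 = 1, a_1 = -2.
Iterating: 1, -2, 4, -8, 16, -32, 64, -128, 256, -512, 1024, -2048, so a_11 = -2048.

-2048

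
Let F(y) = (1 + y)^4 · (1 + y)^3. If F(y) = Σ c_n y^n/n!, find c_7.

The EGF product rule gives c_7 = Σ_{k_1+k_2=7} C(7; k_1,k_2) · ∏ g_i(k_i), where (1+y)^4 gives the falling factorial (4)_k; (1+y)^3 gives the falling factorial (3)_k.
g_1(k) for k = 0…7: 1, 4, 12, 24, 24, 0, 0, 0.
g_2(k) for k = 0…7: 1, 3, 6, 6, 0, 0, 0, 0.
c_7 = Σ_k C(7,k)·g_1(k)·g_2(7−k) = 35·24·6 = 5040.

5040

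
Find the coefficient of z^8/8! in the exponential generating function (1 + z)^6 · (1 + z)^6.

19958400

The EGF product rule gives c_8 = Σ_{k_1+k_2=8} C(8; k_1,k_2) · ∏ g_i(k_i), where (1+z)^6 gives the falling factorial (6)_k; (1+z)^6 gives the falling factorial (6)_k.
g_1(k) for k = 0…8: 1, 6, 30, 120, 360, 720, 720, 0, 0.
g_2(k) for k = 0…8: 1, 6, 30, 120, 360, 720, 720, 0, 0.
c_8 = Σ_k C(8,k)·g_1(k)·g_2(8−k) = 28·30·720 + 56·120·720 + 70·360·360 + 56·720·120 + 28·720·30 = 604800 + 4838400 + 9072000 + 4838400 + 604800 = 19958400.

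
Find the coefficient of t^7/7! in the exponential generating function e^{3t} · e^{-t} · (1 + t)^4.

30144

The EGF product rule gives c_7 = Σ_{k_1+k_2+k_3=7} C(7; k_1,k_2,k_3) · ∏ g_i(k_i), where e^{3t} gives (3)^k; e^{-t} gives (-1)^k; (1+t)^4 gives the falling factorial (4)_k.
g_1(k) for k = 0…7: 1, 3, 9, 27, 81, 243, 729, 2187.
g_2(k) for k = 0…7: 1, -1, 1, -1, 1, -1, 1, -1.
g_3(k) for k = 0…7: 1, 4, 12, 24, 24, 0, 0, 0.
First combine the last two factors: h(k) = Σ_j C(k,j)·g_2(j)·g_3(k−j) for k = 0…7: 1, 3, 5, -1, -15, 19, 37, -225.
c_7 = Σ_k C(7,k)·g_1(k)·h(7−k) = 1·1·(-225) + 7·3·37 + 21·9·19 + 35·27·(-15) + 35·81·(-1) + 21·243·5 + 7·729·3 + 1·2187·1 = −225 + 777 + 3591 − 14175 − 2835 + 25515 + 15309 + 2187 = 30144.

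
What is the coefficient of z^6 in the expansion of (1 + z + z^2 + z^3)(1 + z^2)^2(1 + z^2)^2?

10

(1 + z + z^2 + z^3) has coefficients 1,1,1,1 for degrees 0…3.
(1 + z^2)^2 has coefficients 1,0,2,0,1,0,0 for degrees 0…6.
Finally multiplying by (1 + z^2)^2, the product of all factors after the first has coefficients 1,0,4,0,6,0,4 for degrees 0…6.
[z^6] = 1·4 + 1·0 + 1·6 + 1·0 = 10.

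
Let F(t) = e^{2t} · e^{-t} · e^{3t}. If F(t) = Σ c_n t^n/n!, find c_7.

16384

The EGF product rule gives c_7 = Σ_{k_1+k_2+k_3=7} C(7; k_1,k_2,k_3) · ∏ g_i(k_i), where e^{2t} gives (2)^k; e^{-t} gives (-1)^k; e^{3t} gives (3)^k.
g_1(k) for k = 0…7: 1, 2, 4, 8, 16, 32, 64, 128.
g_2(k) for k = 0…7: 1, -1, 1, -1, 1, -1, 1, -1.
g_3(k) for k = 0…7: 1, 3, 9, 27, 81, 243, 729, 2187.
First combine the last two factors: h(k) = Σ_j C(k,j)·g_2(j)·g_3(k−j) for k = 0…7: 1, 2, 4, 8, 16, 32, 64, 128.
c_7 = Σ_k C(7,k)·g_1(k)·h(7−k) = 1·1·128 + 7·2·64 + 21·4·32 + 35·8·16 + 35·16·8 + 21·32·4 + 7·64·2 + 1·128·1 = 128 + 896 + 2688 + 4480 + 4480 + 2688 + 896 + 128 = 16384.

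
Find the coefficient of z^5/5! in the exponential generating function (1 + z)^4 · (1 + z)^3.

2520

The EGF product rule gives c_5 = Σ_{k_1+k_2=5} C(5; k_1,k_2) · ∏ g_i(k_i), where (1+z)^4 gives the falling factorial (4)_k; (1+z)^3 gives the falling factorial (3)_k.
g_1(k) for k = 0…5: 1, 4, 12, 24, 24, 0.
g_2(k) for k = 0…5: 1, 3, 6, 6, 0, 0.
c_5 = Σ_k C(5,k)·g_1(k)·g_2(5−k) = 10·12·6 + 10·24·6 + 5·24·3 = 720 + 1440 + 360 = 2520.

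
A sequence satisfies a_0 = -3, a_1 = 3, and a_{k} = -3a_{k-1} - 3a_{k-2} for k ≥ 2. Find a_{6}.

81

The ordinary generating function has denominator 1 + 3t + 3t^2.
Iterating the recurrence: a_0,…,a_{6} = -3, 3, 0, -9, 27, -54, 81.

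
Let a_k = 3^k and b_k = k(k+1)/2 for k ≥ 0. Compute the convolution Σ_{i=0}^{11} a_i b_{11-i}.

199248

This is [x^11] in the product of the two ordinary generating functions.
Σ = 1·66 + 3·55 + 9·45 + 27·36 + 81·28 + 243·21 + 729·15 + 2187·10 + 6561·6 + 19683·3 + 59049·1 + 177147·0 = 199248.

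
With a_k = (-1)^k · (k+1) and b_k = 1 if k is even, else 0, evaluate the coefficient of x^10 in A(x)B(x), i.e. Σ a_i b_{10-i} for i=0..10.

Write out a_i and b_{10-i} for i = 0,…,10 and sum the products.
Σ = 1·1 − 2·0 + 3·1 − 4·0 + 5·1 − 6·0 + 7·1 − 8·0 + 9·1 − 10·0 + 11·1 = 36.

36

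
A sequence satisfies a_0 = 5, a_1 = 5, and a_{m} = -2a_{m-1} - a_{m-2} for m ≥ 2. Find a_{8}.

-75

The ordinary generating function has denominator 1 + 2z + z^2.
Iterating the recurrence: a_0,…,a_{8} = 5, 5, -15, 25, -35, 45, -55, 65, -75.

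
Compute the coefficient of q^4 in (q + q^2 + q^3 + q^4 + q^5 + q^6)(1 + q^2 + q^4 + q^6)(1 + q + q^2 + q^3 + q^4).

(q + q^2 + q^3 + q^4 + q^5 + q^6) has coefficients 0,1,1,1,1 for degrees 0…4.
(1 + q^2 + q^4 + q^6) has coefficients 1,0,1,0,1 for degrees 0…4.
Finally multiplying by (1 + q + q^2 + q^3 + q^4), the product of all factors after the first has coefficients 1,1,2,2,3 for degrees 0…4.
[q^4] = 1·2 + 1·2 + 1·1 + 1·1 = 6.

6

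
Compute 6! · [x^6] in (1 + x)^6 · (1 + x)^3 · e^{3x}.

The EGF product rule gives c_6 = Σ_{k_1+k_2+k_3=6} C(6; k_1,k_2,k_3) · ∏ g_i(k_i), where (1+x)^6 gives the falling factorial (6)_k; (1+x)^3 gives the falling factorial (3)_k; e^{3x} gives (3)^k.
g_1(k) for k = 0…6: 1, 6, 30, 120, 360, 720, 720.
g_2(k) for k = 0…6: 1, 3, 6, 6, 0, 0, 0.
g_3(k) for k = 0…6: 1, 3, 9, 27, 81, 243, 729.
First combine the last two factors: h(k) = Σ_j C(k,j)·g_2(j)·g_3(k−j) for k = 0…6: 1, 6, 33, 168, 801, 3618, 15633.
c_6 = Σ_k C(6,k)·g_1(k)·h(6−k) = 1·1·15633 + 6·6·3618 + 15·30·801 + 20·120·168 + 15·360·33 + 6·720·6 + 1·720·1 = 15633 + 130248 + 360450 + 403200 + 178200 + 25920 + 720 = 1114371.

1114371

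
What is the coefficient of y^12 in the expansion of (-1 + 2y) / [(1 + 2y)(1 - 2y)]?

-4096

Partial fractions give a closed form: a_n = (-1)·(-2)^n.
At n = 12: a_12 = -4096.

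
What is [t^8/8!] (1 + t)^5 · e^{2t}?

The EGF product rule gives c_8 = Σ_{k_1+k_2=8} C(8; k_1,k_2) · ∏ g_i(k_i), where (1+t)^5 gives the falling factorial (5)_k; e^{2t} gives (2)^k.
g_1(k) for k = 0…8: 1, 5, 20, 60, 120, 120, 0, 0, 0.
g_2(k) for k = 0…8: 1, 2, 4, 8, 16, 32, 64, 128, 256.
c_8 = Σ_k C(8,k)·g_1(k)·g_2(8−k) = 1·1·256 + 8·5·128 + 28·20·64 + 56·60·32 + 70·120·16 + 56·120·8 = 256 + 5120 + 35840 + 107520 + 134400 + 53760 = 336896.

336896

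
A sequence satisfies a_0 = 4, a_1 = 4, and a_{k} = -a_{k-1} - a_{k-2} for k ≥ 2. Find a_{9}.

The ordinary generating function has denominator 1 + q + q^2.
Iterating the recurrence: a_0,…,a_{9} = 4, 4, -8, 4, 4, -8, 4, 4, -8, 4.

4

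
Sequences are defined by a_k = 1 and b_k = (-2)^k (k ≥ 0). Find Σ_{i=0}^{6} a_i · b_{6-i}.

Write out a_i and b_{6-i} for i = 0,…,6 and sum the products.
Σ = 1·64 + 1·(-32) + 1·16 + 1·(-8) + 1·4 + 1·(-2) + 1·1 = 43.

43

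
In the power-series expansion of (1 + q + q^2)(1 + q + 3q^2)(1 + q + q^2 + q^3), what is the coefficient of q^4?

14

(1 + q + q^2) has coefficients 1,1,1 for degrees 0…2.
(1 + q + 3q^2) has coefficients 1,1,3,0,0 for degrees 0…4.
Finally multiplying by (1 + q + q^2 + q^3), the product of all factors after the first has coefficients 1,2,5,5,4 for degrees 0…4.
[q^4] = 1·4 + 1·5 + 1·5 = 14.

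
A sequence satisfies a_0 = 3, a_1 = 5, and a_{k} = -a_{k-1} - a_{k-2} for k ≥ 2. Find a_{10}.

The ordinary generating function has denominator 1 + y + y^2.
Iterating the recurrence: a_0,…,a_{10} = 3, 5, -8, 3, 5, -8, 3, 5, -8, 3, 5.

5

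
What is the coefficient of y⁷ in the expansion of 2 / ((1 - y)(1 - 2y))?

510

Partial fractions give a closed form: a_n = (-2)·1^n + (4)·2^n.
At n = 7: a_7 = 510.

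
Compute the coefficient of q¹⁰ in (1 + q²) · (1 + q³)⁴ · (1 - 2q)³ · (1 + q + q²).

(1 + q²) has coefficients 1,0,1 for degrees 0…2.
(1 + q³)⁴ has coefficients 1,0,0,4,0,0,6,0,0,4,0 for degrees 0…10.
Multiplying by (1 - 2q)³ gives running coefficients 1,-6,12,-4,-24,48,-26,-36,72,-44,-24 for degrees 0…10.
Finally multiplying by (1 + q + q²), the product of all factors after the first has coefficients 1,-5,7,2,-16,20,-2,-14,10,-8,4 for degrees 0…10.
[q¹⁰] = 1·4 + 1·10 = 14.

14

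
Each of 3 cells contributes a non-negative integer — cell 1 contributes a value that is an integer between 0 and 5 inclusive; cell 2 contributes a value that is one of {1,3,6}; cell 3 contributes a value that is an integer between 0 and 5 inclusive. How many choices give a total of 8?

The generating function for the choices is (1 + y + y^2 + y^3 + y^4 + y^5)·(y + y^3 + y^6)·(1 + y + y^2 + y^3 + y^4 + y^5); the count is [y^8].
(1 + y + y^2 + y^3 + y^4 + y^5) has coefficients 1,1,1,1,1,1 for degrees 0…5.
(y + y^3 + y^6) has coefficients 0,1,0,1,0,0,1,0,0 for degrees 0…8.
Finally multiplying by (1 + y + y^2 + y^3 + y^4 + y^5), the product of all factors after the first has coefficients 0,1,1,2,2,2,3,2,2 for degrees 0…8.
[y^8] = 1·2 + 1·2 + 1·3 + 1·2 + 1·2 + 1·2 = 13.

13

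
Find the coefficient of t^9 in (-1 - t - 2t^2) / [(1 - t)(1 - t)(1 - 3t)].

The denominator gives the recurrence a_n = 5a_(n−1) − 7a_(n−2) + 3a_(n−3) for n ≥ 3; the numerator fixes a_0 = -1, a_1 = -6, a_2 = -25.
Iterating: -1, -6, -25, -86, -273, -838, -2537, -7638, -22945, -68870, so a_9 = -68870.

-68870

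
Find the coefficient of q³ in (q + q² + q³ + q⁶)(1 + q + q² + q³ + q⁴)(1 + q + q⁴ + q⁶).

5

(q + q² + q³ + q⁶) has coefficients 0,1,1,1 for degrees 0…3.
(1 + q + q² + q³ + q⁴) has coefficients 1,1,1,1 for degrees 0…3.
Finally multiplying by (1 + q + q⁴ + q⁶), the product of all factors after the first has coefficients 1,2,2,2 for degrees 0…3.
[q³] = 1·2 + 1·2 + 1·1 = 5.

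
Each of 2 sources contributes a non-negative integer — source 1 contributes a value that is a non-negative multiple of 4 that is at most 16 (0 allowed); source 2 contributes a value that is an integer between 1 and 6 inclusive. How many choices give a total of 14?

2

The generating function for the choices is (1 + x⁴ + x⁸ + x¹² + x¹⁶)·(x + x² + x³ + x⁴ + x⁵ + x⁶); the count is [x¹⁴].
(1 + x⁴ + x⁸ + x¹² + x¹⁶) has coefficients 1,0,0,0,1,0,0,0,1,0,0,0,1,0,0 for degrees 0…14.
(x + x² + x³ + x⁴ + x⁵ + x⁶) has coefficients 0,1,1,1,1,1,1,0,0,0,0,0,0,0,0 for degrees 0…14.
[x¹⁴] = 1·0 + 1·0 + 1·1 + 1·1 = 2.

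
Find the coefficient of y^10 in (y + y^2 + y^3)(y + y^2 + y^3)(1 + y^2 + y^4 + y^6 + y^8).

(y + y^2 + y^3) has coefficients 0,1,1,1 for degrees 0…3.
(y + y^2 + y^3) has coefficients 0,1,1,1,0,0,0,0,0,0,0 for degrees 0…10.
Finally multiplying by (1 + y^2 + y^4 + y^6 + y^8), the product of all factors after the first has coefficients 0,1,1,2,1,2,1,2,1,2,1 for degrees 0…10.
[y^10] = 1·2 + 1·1 + 1·2 = 5.

5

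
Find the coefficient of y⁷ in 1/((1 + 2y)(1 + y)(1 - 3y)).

The denominator gives the recurrence a_n = 7a_(n−2) + 6a_(n−3) for n ≥ 3; the numerator fixes a_0 = 1, a_1 = 0, a_2 = 7.
Iterating: 1, 0, 7, 6, 49, 84, 379, 882, so a_7 = 882.

882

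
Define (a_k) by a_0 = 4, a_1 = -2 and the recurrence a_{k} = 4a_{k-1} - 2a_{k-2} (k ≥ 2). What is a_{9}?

The ordinary generating function has denominator 1 - 4x + 2x^2.
Iterating the recurrence: a_0,…,a_{9} = 4, -2, -16, -60, -208, -712, -2432, -8304, -28352, -96800.

-96800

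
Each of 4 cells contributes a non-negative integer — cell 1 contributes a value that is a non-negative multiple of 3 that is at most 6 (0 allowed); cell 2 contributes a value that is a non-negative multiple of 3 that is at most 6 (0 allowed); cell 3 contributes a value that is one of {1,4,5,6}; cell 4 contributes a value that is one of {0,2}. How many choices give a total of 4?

The generating function for the choices is (1 + q³ + q⁶)·(1 + q³ + q⁶)·(q + q⁴ + q⁵ + q⁶)·(1 + q²); the count is [q⁴].
(1 + q³ + q⁶) has coefficients 1,0,0,1,0 for degrees 0…4.
(1 + q³ + q⁶) has coefficients 1,0,0,1,0 for degrees 0…4.
Multiplying by (q + q⁴ + q⁵ + q⁶) gives running coefficients 0,1,0,0,2 for degrees 0…4.
Finally multiplying by (1 + q²), the product of all factors after the first has coefficients 0,1,0,1,2 for degrees 0…4.
[q⁴] = 1·2 + 1·1 = 3.

3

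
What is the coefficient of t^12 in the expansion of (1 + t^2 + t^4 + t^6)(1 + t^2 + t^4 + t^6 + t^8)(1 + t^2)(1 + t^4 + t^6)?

20

(1 + t^2 + t^4 + t^6) has coefficients 1,0,1,0,1,0,1 for degrees 0…6.
(1 + t^2 + t^4 + t^6 + t^8) has coefficients 1,0,1,0,1,0,1,0,1,0,0,0,0 for degrees 0…12.
Multiplying by (1 + t^2) gives running coefficients 1,0,2,0,2,0,2,0,2,0,1,0,0 for degrees 0…12.
Finally multiplying by (1 + t^4 + t^6), the product of all factors after the first has coefficients 1,0,2,0,3,0,5,0,6,0,5,0,4 for degrees 0…12.
[t^12] = 1·4 + 1·5 + 1·6 + 1·5 = 20.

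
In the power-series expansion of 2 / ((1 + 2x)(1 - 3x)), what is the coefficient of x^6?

926

Partial fractions give a closed form: a_n = (4/5)·(-2)^n + (6/5)·3^n.
At n = 6: a_6 = 926.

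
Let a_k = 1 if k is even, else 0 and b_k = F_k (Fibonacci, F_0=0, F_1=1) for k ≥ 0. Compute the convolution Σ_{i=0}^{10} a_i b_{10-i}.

88

Write out a_i and b_{10-i} for i = 0,…,10 and sum the products.
Σ = 1·55 + 0·34 + 1·21 + 0·13 + 1·8 + 0·5 + 1·3 + 0·2 + 1·1 + 0·1 + 1·0 = 88.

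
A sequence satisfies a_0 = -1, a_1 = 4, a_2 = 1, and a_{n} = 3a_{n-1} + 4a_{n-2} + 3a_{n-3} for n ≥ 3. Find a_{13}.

22542559

The ordinary generating function has denominator 1 - 3x - 4x^2 - 3x^3.
Iterating the recurrence: a_0,…,a_{13} = -1, 4, 1, 16, 64, 259, 1081, 4471, 18514, 76669, 317476, 1314646, 5443849, 22542559.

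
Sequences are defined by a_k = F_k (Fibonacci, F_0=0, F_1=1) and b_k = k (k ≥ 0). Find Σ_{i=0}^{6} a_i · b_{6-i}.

26

The convolution is the x^6 coefficient of A(x)B(x).
Σ = 0·6 + 1·5 + 1·4 + 2·3 + 3·2 + 5·1 + 8·0 = 26.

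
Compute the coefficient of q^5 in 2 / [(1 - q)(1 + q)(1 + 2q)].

The denominator gives the recurrence a_n = −2a_(n−1) + a_(n−2) + 2a_(n−3) for n ≥ 3; the numerator fixes a_0 = 2, a_1 = -4, a_2 = 10.
Iterating: 2, -4, 10, -20, 42, -84, so a_5 = -84.

-84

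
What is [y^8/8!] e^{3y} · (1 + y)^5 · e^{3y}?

The EGF product rule gives c_8 = Σ_{k_1+k_2+k_3=8} C(8; k_1,k_2,k_3) · ∏ g_i(k_i), where e^{3y} gives (3)^k; (1+y)^5 gives the falling factorial (5)_k; e^{3y} gives (3)^k.
g_1(k) for k = 0…8: 1, 3, 9, 27, 81, 243, 729, 2187, 6561.
g_2(k) for k = 0…8: 1, 5, 20, 60, 120, 120, 0, 0, 0.
g_3(k) for k = 0…8: 1, 3, 9, 27, 81, 243, 729, 2187, 6561.
First combine the last two factors: h(k) = Σ_j C(k,j)·g_2(j)·g_3(k−j) for k = 0…8: 1, 8, 59, 402, 2541, 14988, 83079, 435942, 2180601.
c_8 = Σ_k C(8,k)·g_1(k)·h(8−k) = 1·1·2180601 + 8·3·435942 + 28·9·83079 + 56·27·14988 + 70·81·2541 + 56·243·402 + 28·729·59 + 8·2187·8 + 1·6561·1 = 2180601 + 10462608 + 20935908 + 22661856 + 14407470 + 5470416 + 1204308 + 139968 + 6561 = 77469696.

77469696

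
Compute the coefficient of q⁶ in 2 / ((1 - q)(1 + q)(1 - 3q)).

Partial fractions give a closed form: a_n = (-1/2)·1^n + (1/4)·(-1)^n + (9/4)·3^n.
At n = 6: a_6 = 1640.

1640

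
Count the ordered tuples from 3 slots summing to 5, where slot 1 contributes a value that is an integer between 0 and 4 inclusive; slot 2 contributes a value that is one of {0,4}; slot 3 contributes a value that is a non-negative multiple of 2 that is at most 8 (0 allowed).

The generating function for the choices is (1 + x + x² + x³ + x⁴)·(1 + x⁴)·(1 + x² + x⁴ + x⁶ + x⁸); the count is [x⁵].
(1 + x + x² + x³ + x⁴) has coefficients 1,1,1,1,1 for degrees 0…4.
(1 + x⁴) has coefficients 1,0,0,0,1,0 for degrees 0…5.
Finally multiplying by (1 + x² + x⁴ + x⁶ + x⁸), the product of all factors after the first has coefficients 1,0,1,0,2,0 for degrees 0…5.
[x⁵] = 1·0 + 1·2 + 1·0 + 1·1 + 1·0 = 3.

3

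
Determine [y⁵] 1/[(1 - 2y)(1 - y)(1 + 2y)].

21

Partial fractions give a closed form: a_n = (1)·2^n + (-1/3)·1^n + (1/3)·(-2)^n.
At n = 5: a_5 = 21.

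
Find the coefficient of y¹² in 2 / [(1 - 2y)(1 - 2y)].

106496

The denominator gives the recurrence a_n = 4a_(n−1) − 4a_(n−2) for n ≥ 2; the numerator fixes a_0 = 2, a_1 = 8.
Iterating: 2, 8, 24, 64, 160, 384, 896, 2048, 4608, 10240, 22528, 49152, 106496, so a_12 = 106496.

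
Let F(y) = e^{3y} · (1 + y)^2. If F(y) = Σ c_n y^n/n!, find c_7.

The EGF product rule gives c_7 = Σ_{k_1+k_2=7} C(7; k_1,k_2) · ∏ g_i(k_i), where e^{3y} gives (3)^k; (1+y)^2 gives the falling factorial (2)_k.
g_1(k) for k = 0…7: 1, 3, 9, 27, 81, 243, 729, 2187.
g_2(k) for k = 0…7: 1, 2, 2, 0, 0, 0, 0, 0.
c_7 = Σ_k C(7,k)·g_1(k)·g_2(7−k) = 21·243·2 + 7·729·2 + 1·2187·1 = 10206 + 10206 + 2187 = 22599.

22599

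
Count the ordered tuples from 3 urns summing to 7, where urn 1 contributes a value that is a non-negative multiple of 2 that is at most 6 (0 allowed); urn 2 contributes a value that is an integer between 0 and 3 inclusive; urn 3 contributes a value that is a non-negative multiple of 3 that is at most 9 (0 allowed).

5

The generating function for the choices is (1 + q^2 + q^4 + q^6)·(1 + q + q^2 + q^3)·(1 + q^3 + q^6 + q^9); the count is [q^7].
(1 + q^2 + q^4 + q^6) has coefficients 1,0,1,0,1,0,1 for degrees 0…6.
(1 + q + q^2 + q^3) has coefficients 1,1,1,1,0,0,0,0 for degrees 0…7.
Finally multiplying by (1 + q^3 + q^6 + q^9), the product of all factors after the first has coefficients 1,1,1,2,1,1,2,1 for degrees 0…7.
[q^7] = 1·1 + 1·1 + 1·2 + 1·1 = 5.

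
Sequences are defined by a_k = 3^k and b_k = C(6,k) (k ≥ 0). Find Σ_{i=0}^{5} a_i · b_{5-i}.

The convolution is the t^5 coefficient of A(t)B(t).
Σ = 1·6 + 3·15 + 9·20 + 27·15 + 81·6 + 243·1 = 1365.

1365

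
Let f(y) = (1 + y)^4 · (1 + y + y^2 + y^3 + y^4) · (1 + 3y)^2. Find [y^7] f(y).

(1 + y)^4 has coefficients 1,4,6,4,1 for degrees 0…4.
(1 + y + y^2 + y^3 + y^4) has coefficients 1,1,1,1,1,0,0,0 for degrees 0…7.
Finally multiplying by (1 + 3y)^2, the product of all factors after the first has coefficients 1,7,16,16,16,15,9,0 for degrees 0…7.
[y^7] = 1·0 + 4·9 + 6·15 + 4·16 + 1·16 = 206.

206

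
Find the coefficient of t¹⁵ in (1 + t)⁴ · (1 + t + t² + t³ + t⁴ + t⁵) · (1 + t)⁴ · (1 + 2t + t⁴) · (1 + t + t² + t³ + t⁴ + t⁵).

1750

(1 + t)⁴ has coefficients 1,4,6,4,1 for degrees 0…4.
(1 + t + t² + t³ + t⁴ + t⁵) has coefficients 1,1,1,1,1,1,0,0,0,0,0,0,0,0,0,0 for degrees 0…15.
Multiplying by (1 + t)⁴ gives running coefficients 1,5,11,15,16,16,15,11,5,1,0,0,0,0,0,0 for degrees 0…15.
Multiplying by (1 + 2t + t⁴) gives running coefficients 1,7,21,37,47,53,58,56,43,27,17,11,5,1,0,0 for degrees 0…15.
Finally multiplying by (1 + t + t² + t³ + t⁴ + t⁵), the product of all factors after the first has coefficients 1,8,29,66,113,166,223,272,294,284,254,212,159,104,61,34 for degrees 0…15.
[t¹⁵] = 1·34 + 4·61 + 6·104 + 4·159 + 1·212 = 1750.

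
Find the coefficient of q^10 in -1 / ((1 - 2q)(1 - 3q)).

-175099

The denominator gives the recurrence a_n = 5a_(n−1) − 6a_(n−2) for n ≥ 2; the numerator fixes a_0 = -1, a_1 = -5.
Iterating: -1, -5, -19, -65, -211, -665, -2059, -6305, -19171, -58025, -175099, so a_10 = -175099.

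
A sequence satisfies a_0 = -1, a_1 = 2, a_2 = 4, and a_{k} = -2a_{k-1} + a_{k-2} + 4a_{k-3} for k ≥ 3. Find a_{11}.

1254

The ordinary generating function has denominator 1 + 2x - x^2 - 4x^3.
Iterating the recurrence: a_0,…,a_{11} = -1, 2, 4, -10, 32, -58, 108, -146, 168, -50, -316, 1254.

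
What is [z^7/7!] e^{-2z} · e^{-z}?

The EGF product rule gives c_7 = Σ_{k_1+k_2=7} C(7; k_1,k_2) · ∏ g_i(k_i), where e^{-2z} gives (-2)^k; e^{-z} gives (-1)^k.
g_1(k) for k = 0…7: 1, -2, 4, -8, 16, -32, 64, -128.
g_2(k) for k = 0…7: 1, -1, 1, -1, 1, -1, 1, -1.
c_7 = Σ_k C(7,k)·g_1(k)·g_2(7−k) = 1·1·(-1) + 7·(-2)·1 + 21·4·(-1) + 35·(-8)·1 + 35·16·(-1) + 21·(-32)·1 + 7·64·(-1) + 1·(-128)·1 = −1 − 14 − 84 − 280 − 560 − 672 − 448 − 128 = -2187.

-2187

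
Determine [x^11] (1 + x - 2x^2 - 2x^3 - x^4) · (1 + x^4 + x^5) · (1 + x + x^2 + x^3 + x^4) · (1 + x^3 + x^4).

(1 + x - 2x^2 - 2x^3 - x^4) has coefficients 1,1,-2,-2,-1 for degrees 0…4.
(1 + x^4 + x^5) has coefficients 1,0,0,0,1,1,0,0,0,0,0,0 for degrees 0…11.
Multiplying by (1 + x + x^2 + x^3 + x^4) gives running coefficients 1,1,1,1,2,2,2,2,2,1,0,0 for degrees 0…11.
Finally multiplying by (1 + x^3 + x^4), the product of all factors after the first has coefficients 1,1,1,2,4,4,4,5,6,5,4,4 for degrees 0…11.
[x^11] = 1·4 + 1·4 − 2·5 − 2·6 − 1·5 = -19.

-19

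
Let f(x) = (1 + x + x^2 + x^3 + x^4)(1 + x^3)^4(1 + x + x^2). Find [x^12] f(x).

(1 + x + x^2 + x^3 + x^4) has coefficients 1,1,1,1,1 for degrees 0…4.
(1 + x^3)^4 has coefficients 1,0,0,4,0,0,6,0,0,4,0,0,1 for degrees 0…12.
Finally multiplying by (1 + x + x^2), the product of all factors after the first has coefficients 1,1,1,4,4,4,6,6,6,4,4,4,1 for degrees 0…12.
[x^12] = 1·1 + 1·4 + 1·4 + 1·4 + 1·6 = 19.

19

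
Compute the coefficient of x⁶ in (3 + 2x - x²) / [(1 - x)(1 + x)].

The denominator gives the recurrence a_n = a_(n−2) for n ≥ 3; the numerator fixes a_0 = 3, a_1 = 2, a_2 = 2.
Iterating: 3, 2, 2, 2, 2, 2, 2, so a_6 = 2.

2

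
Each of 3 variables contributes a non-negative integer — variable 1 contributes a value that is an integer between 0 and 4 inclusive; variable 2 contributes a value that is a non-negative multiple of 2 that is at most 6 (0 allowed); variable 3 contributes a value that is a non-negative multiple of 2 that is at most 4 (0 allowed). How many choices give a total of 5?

5

The generating function for the choices is (1 + y + y² + y³ + y⁴)·(1 + y² + y⁴ + y⁶)·(1 + y² + y⁴); the count is [y⁵].
(1 + y + y² + y³ + y⁴) has coefficients 1,1,1,1,1 for degrees 0…4.
(1 + y² + y⁴ + y⁶) has coefficients 1,0,1,0,1,0 for degrees 0…5.
Finally multiplying by (1 + y² + y⁴), the product of all factors after the first has coefficients 1,0,2,0,3,0 for degrees 0…5.
[y⁵] = 1·0 + 1·3 + 1·0 + 1·2 + 1·0 = 5.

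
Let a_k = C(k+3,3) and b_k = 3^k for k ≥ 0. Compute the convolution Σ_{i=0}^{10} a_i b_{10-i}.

This is [x^10] in the product of the two ordinary generating functions.
Σ = 1·59049 + 4·19683 + 10·6561 + 20·2187 + 35·729 + 56·243 + 84·81 + 120·27 + 165·9 + 220·3 + 286·1 = 298729.

298729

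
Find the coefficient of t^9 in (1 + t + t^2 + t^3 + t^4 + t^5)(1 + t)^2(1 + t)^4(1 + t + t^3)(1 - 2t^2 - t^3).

-395

(1 + t + t^2 + t^3 + t^4 + t^5) has coefficients 1,1,1,1,1,1 for degrees 0…5.
(1 + t)^2 has coefficients 1,2,1,0,0,0,0,0,0,0 for degrees 0…9.
Multiplying by (1 + t)^4 gives running coefficients 1,6,15,20,15,6,1,0,0,0 for degrees 0…9.
Multiplying by (1 + t + t^3) gives running coefficients 1,7,21,36,41,36,27,16,6,1 for degrees 0…9.
Finally multiplying by (1 - 2t^2 - t^3), the product of all factors after the first has coefficients 1,7,19,21,-8,-57,-91,-97,-84,-58 for degrees 0…9.
[t^9] = 1·(-58) + 1·(-84) + 1·(-97) + 1·(-91) + 1·(-57) + 1·(-8) = -395.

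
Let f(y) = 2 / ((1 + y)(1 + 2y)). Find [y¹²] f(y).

Partial fractions give a closed form: a_n = (-2)·(-1)^n + (4)·(-2)^n.
At n = 12: a_12 = 16382.

16382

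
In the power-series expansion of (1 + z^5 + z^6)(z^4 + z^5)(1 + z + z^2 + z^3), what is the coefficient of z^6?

2

(1 + z^5 + z^6) has coefficients 1,0,0,0,0,1,1 for degrees 0…6.
(z^4 + z^5) has coefficients 0,0,0,0,1,1,0 for degrees 0…6.
Finally multiplying by (1 + z + z^2 + z^3), the product of all factors after the first has coefficients 0,0,0,0,1,2,2 for degrees 0…6.
[z^6] = 1·2 + 1·0 + 1·0 = 2.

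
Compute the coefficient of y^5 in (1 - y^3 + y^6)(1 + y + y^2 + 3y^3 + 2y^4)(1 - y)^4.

(1 - y^3 + y^6) has coefficients 1,0,0,-1,0,0 for degrees 0…5.
(1 + y + y^2 + 3y^3 + 2y^4) has coefficients 1,1,1,3,2,0 for degrees 0…5.
Finally multiplying by (1 - y)^4, the product of all factors after the first has coefficients 1,-3,3,1,-7,7 for degrees 0…5.
[y^5] = 1·7 − 1·3 = 4.

4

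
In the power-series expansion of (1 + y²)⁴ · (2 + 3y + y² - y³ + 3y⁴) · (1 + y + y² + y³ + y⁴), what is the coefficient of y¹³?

14

(1 + y²)⁴ has coefficients 1,0,4,0,6,0,4,0,1 for degrees 0…8.
(2 + 3y + y² - y³ + 3y⁴) has coefficients 2,3,1,-1,3,0,0,0,0,0,0,0,0,0 for degrees 0…13.
Finally multiplying by (1 + y + y² + y³ + y⁴), the product of all factors after the first has coefficients 2,5,6,5,8,6,3,2,3,0,0,0,0,0 for degrees 0…13.
[y¹³] = 1·0 + 4·0 + 6·0 + 4·2 + 1·6 = 14.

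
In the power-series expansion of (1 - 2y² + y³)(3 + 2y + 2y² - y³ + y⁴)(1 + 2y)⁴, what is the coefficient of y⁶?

-123

(1 - 2y² + y³) has coefficients 1,0,-2,1 for degrees 0…3.
(3 + 2y + 2y² - y³ + y⁴) has coefficients 3,2,2,-1,1,0,0 for degrees 0…6.
Finally multiplying by (1 + 2y)⁴, the product of all factors after the first has coefficients 3,26,90,159,153,80,24 for degrees 0…6.
[y⁶] = 1·24 − 2·153 + 1·159 = -123.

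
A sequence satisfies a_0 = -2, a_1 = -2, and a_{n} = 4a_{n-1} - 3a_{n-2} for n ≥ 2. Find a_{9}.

The ordinary generating function has denominator 1 - 4t + 3t^2.
Iterating the recurrence: a_0,…,a_{9} = -2, -2, -2, -2, -2, -2, -2, -2, -2, -2.

-2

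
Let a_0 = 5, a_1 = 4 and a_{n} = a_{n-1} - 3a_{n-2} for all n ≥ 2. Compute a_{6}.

49

The ordinary generating function has denominator 1 - t + 3t^2.
Iterating the recurrence: a_0,…,a_{6} = 5, 4, -11, -23, 10, 79, 49.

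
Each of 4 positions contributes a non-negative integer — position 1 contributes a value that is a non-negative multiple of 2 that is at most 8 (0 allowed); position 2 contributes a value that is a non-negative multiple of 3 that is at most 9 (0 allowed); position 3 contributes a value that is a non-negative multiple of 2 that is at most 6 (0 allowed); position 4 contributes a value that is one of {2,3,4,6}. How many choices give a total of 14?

The generating function for the choices is (1 + y² + y⁴ + y⁶ + y⁸)·(1 + y³ + y⁶ + y⁹)·(1 + y² + y⁴ + y⁶)·(y² + y³ + y⁴ + y⁶); the count is [y¹⁴].
(1 + y² + y⁴ + y⁶ + y⁸) has coefficients 1,0,1,0,1,0,1,0,1 for degrees 0…8.
(1 + y³ + y⁶ + y⁹) has coefficients 1,0,0,1,0,0,1,0,0,1,0,0,0,0,0 for degrees 0…14.
Multiplying by (1 + y² + y⁴ + y⁶) gives running coefficients 1,0,1,1,1,1,2,1,1,2,1,1,1,1,0 for degrees 0…14.
Finally multiplying by (y² + y³ + y⁴ + y⁶), the product of all factors after the first has coefficients 0,0,1,1,2,2,4,3,5,5,5,5,6,5,4 for degrees 0…14.
[y¹⁴] = 1·4 + 1·6 + 1·5 + 1·5 + 1·4 = 24.

24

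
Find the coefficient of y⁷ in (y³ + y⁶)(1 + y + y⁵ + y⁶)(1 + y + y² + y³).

(y³ + y⁶) has coefficients 0,0,0,1,0,0,1 for degrees 0…6.
(1 + y + y⁵ + y⁶) has coefficients 1,1,0,0,0,1,1,0 for degrees 0…7.
Finally multiplying by (1 + y + y² + y³), the product of all factors after the first has coefficients 1,2,2,2,1,1,2,2 for degrees 0…7.
[y⁷] = 1·1 + 1·2 = 3.

3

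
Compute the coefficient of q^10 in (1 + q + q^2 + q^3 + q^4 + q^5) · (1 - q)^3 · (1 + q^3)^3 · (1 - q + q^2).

(1 + q + q^2 + q^3 + q^4 + q^5) has coefficients 1,1,1,1,1,1 for degrees 0…5.
(1 - q)^3 has coefficients 1,-3,3,-1,0,0,0,0,0,0,0 for degrees 0…10.
Multiplying by (1 + q^3)^3 gives running coefficients 1,-3,3,2,-9,9,0,-9,9,-2,-3 for degrees 0…10.
Finally multiplying by (1 - q + q^2), the product of all factors after the first has coefficients 1,-4,7,-4,-8,20,-18,0,18,-20,8 for degrees 0…10.
[q^10] = 1·8 + 1·(-20) + 1·18 + 1·0 + 1·(-18) + 1·20 = 8.

8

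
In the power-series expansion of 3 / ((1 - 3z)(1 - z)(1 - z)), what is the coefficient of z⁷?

14748

The denominator gives the recurrence a_n = 5a_(n−1) − 7a_(n−2) + 3a_(n−3) for n ≥ 3; the numerator fixes a_0 = 3, a_1 = 15, a_2 = 54.
Iterating: 3, 15, 54, 174, 537, 1629, 4908, 14748, so a_7 = 14748.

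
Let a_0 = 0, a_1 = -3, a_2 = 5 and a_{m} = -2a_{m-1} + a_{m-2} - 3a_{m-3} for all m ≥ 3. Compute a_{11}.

The ordinary generating function has denominator 1 + 2y - y^2 + 3y^3.
Iterating the recurrence: a_0,…,a_{11} = 0, -3, 5, -13, 40, -108, 295, -818, 2255, -6213, 17135, -47248.

-47248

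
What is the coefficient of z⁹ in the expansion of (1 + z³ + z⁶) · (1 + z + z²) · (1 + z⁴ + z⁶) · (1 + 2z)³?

80

(1 + z³ + z⁶) has coefficients 1,0,0,1,0,0,1 for degrees 0…6.
(1 + z + z²) has coefficients 1,1,1,0,0,0,0,0,0,0 for degrees 0…9.
Multiplying by (1 + z⁴ + z⁶) gives running coefficients 1,1,1,0,1,1,2,1,1,0 for degrees 0…9.
Finally multiplying by (1 + 2z)³, the product of all factors after the first has coefficients 1,7,19,26,21,15,20,33,39,34 for degrees 0…9.
[z⁹] = 1·34 + 1·20 + 1·26 = 80.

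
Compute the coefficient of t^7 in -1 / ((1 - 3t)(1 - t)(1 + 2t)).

-1934

Partial fractions give a closed form: a_n = (-9/10)·3^n + (1/6)·1^n + (-4/15)·(-2)^n.
At n = 7: a_7 = -1934.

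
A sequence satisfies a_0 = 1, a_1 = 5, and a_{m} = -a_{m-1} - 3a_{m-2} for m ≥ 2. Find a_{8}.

The ordinary generating function has denominator 1 + q + 3q^2.
Iterating the recurrence: a_0,…,a_{8} = 1, 5, -8, -7, 31, -10, -83, 113, 136.

136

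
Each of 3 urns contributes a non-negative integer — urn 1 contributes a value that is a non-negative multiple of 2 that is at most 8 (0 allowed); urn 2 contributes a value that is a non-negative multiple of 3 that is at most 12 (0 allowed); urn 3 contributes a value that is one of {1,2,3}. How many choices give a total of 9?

The generating function for the choices is (1 + t^2 + t^4 + t^6 + t^8)·(1 + t^3 + t^6 + t^9 + t^12)·(t + t^2 + t^3); the count is [t^9].
(1 + t^2 + t^4 + t^6 + t^8) has coefficients 1,0,1,0,1,0,1,0,1 for degrees 0…8.
(1 + t^3 + t^6 + t^9 + t^12) has coefficients 1,0,0,1,0,0,1,0,0,1 for degrees 0…9.
Finally multiplying by (t + t^2 + t^3), the product of all factors after the first has coefficients 0,1,1,1,1,1,1,1,1,1 for degrees 0…9.
[t^9] = 1·1 + 1·1 + 1·1 + 1·1 + 1·1 = 5.

5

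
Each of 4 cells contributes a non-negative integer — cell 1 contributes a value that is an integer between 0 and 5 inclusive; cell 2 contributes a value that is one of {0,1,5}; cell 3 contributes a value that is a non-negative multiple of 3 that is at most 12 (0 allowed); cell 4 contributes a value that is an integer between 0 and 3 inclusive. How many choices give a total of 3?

The generating function for the choices is (1 + z + z² + z³ + z⁴ + z⁵)·(1 + z + z⁵)·(1 + z³ + z⁶ + z⁹ + z¹²)·(1 + z + z² + z³); the count is [z³].
(1 + z + z² + z³ + z⁴ + z⁵) has coefficients 1,1,1,1 for degrees 0…3.
(1 + z + z⁵) has coefficients 1,1,0,0 for degrees 0…3.
Multiplying by (1 + z³ + z⁶ + z⁹ + z¹²) gives running coefficients 1,1,0,1 for degrees 0…3.
Finally multiplying by (1 + z + z² + z³), the product of all factors after the first has coefficients 1,2,2,3 for degrees 0…3.
[z³] = 1·3 + 1·2 + 1·2 + 1·1 = 8.

8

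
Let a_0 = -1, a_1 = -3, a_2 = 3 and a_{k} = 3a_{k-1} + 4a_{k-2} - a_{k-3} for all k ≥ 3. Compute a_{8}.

1267

The ordinary generating function has denominator 1 - 3x - 4x^2 + x^3.
Iterating the recurrence: a_0,…,a_{8} = -1, -3, 3, -2, 9, 16, 86, 313, 1267.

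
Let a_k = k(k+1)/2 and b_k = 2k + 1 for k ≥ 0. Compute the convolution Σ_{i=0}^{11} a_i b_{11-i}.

1716

The convolution is the x^11 coefficient of A(x)B(x).
Σ = 0·23 + 1·21 + 3·19 + 6·17 + 10·15 + 15·13 + 21·11 + 28·9 + 36·7 + 45·5 + 55·3 + 66·1 = 1716.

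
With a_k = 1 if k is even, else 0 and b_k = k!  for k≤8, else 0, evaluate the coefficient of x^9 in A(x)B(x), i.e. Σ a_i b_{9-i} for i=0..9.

5167

The convolution is the x^9 coefficient of A(x)B(x).
Σ = 1·0 + 0·40320 + 1·5040 + 0·720 + 1·120 + 0·24 + 1·6 + 0·2 + 1·1 + 0·1 = 5167.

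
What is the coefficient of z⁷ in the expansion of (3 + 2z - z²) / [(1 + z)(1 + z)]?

-4

The denominator gives the recurrence a_n = −2a_(n−1) − a_(n−2) for n ≥ 3; the numerator fixes a_0 = 3, a_1 = -4, a_2 = 4.
Iterating: 3, -4, 4, -4, 4, -4, 4, -4, so a_7 = -4.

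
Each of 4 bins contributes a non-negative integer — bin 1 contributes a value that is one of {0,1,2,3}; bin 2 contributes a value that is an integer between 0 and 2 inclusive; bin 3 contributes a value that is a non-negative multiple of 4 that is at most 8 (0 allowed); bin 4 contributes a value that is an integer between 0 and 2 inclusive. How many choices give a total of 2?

6

The generating function for the choices is (1 + x + x^2 + x^3)·(1 + x + x^2)·(1 + x^4 + x^8)·(1 + x + x^2); the count is [x^2].
(1 + x + x^2 + x^3) has coefficients 1,1,1 for degrees 0…2.
(1 + x + x^2) has coefficients 1,1,1 for degrees 0…2.
Multiplying by (1 + x^4 + x^8) gives running coefficients 1,1,1 for degrees 0…2.
Finally multiplying by (1 + x + x^2), the product of all factors after the first has coefficients 1,2,3 for degrees 0…2.
[x^2] = 1·3 + 1·2 + 1·1 = 6.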